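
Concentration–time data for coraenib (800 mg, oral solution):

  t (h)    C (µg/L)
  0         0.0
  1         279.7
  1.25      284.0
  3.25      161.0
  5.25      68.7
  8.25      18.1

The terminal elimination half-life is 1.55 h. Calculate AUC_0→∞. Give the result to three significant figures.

Trapezoidal AUC_0→8.25:
  [0→1]: (0.0+279.7)/2 × 1 = 139.85
  [1→1.25]: (279.7+284.0)/2 × 0.25 = 70.4625
  [1.25→3.25]: (284.0+161.0)/2 × 2 = 445.0
  [3.25→5.25]: (161.0+68.7)/2 × 2 = 229.7
  [5.25→8.25]: (68.7+18.1)/2 × 3 = 130.2
  Sum = 1015.2125 µg/L·h
k_e = ln2 / t½ = 0.693147 / 1.55 = 0.4472 h^-1
Extrapolated tail: C_last / k_e = 18.1 / 0.4472 = 40.474
AUC_0→∞ = 1015.2125 + 40.474 = 1055.6865 µg/L·h

AUC = 1060 µg/L·h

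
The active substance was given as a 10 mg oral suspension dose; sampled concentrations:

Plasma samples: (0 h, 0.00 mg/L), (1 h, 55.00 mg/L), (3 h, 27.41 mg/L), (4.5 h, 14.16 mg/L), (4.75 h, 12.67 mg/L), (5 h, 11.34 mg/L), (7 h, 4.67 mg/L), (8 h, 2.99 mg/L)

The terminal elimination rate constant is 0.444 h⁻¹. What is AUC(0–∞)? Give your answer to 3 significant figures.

AUC = 174 mg/L·h

Trapezoidal AUC_0→8:
  [0→1]: (0.00+55.00)/2 × 1 = 27.5
  [1→3]: (55.00+27.41)/2 × 2 = 82.41
  [3→4.5]: (27.41+14.16)/2 × 1.5 = 31.1775
  [4.5→4.75]: (14.16+12.67)/2 × 0.25 = 3.35375
  [4.75→5]: (12.67+11.34)/2 × 0.25 = 3.00125
  [5→7]: (11.34+4.67)/2 × 2 = 16.01
  [7→8]: (4.67+2.99)/2 × 1 = 3.83
  Sum = 167.2825 mg/L·h
Extrapolated tail: C_last / k_e = 2.99 / 0.444 = 6.734
AUC_0→∞ = 167.2825 + 6.734 = 174.0165 mg/L·h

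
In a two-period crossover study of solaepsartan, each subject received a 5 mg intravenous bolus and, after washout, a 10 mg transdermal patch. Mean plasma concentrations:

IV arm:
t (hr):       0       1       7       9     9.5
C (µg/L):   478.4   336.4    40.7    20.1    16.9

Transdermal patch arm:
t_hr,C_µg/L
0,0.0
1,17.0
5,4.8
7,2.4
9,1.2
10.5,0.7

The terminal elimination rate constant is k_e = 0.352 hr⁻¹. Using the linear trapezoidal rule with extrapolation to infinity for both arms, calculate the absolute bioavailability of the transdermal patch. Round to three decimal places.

Trapezoidal AUC_0→9.5 (IV):
  [0→1]: (478.4+336.4)/2 × 1 = 407.4
  [1→7]: (336.4+40.7)/2 × 6 = 1131.3
  [7→9]: (40.7+20.1)/2 × 2 = 60.8
  [9→9.5]: (20.1+16.9)/2 × 0.5 = 9.25
  Sum = 1608.75 µg/L·hr
IV tail: 16.9/0.352 = 48.011; AUC_iv,0→∞ = 1608.75 + 48.011 = 1656.761 µg/L·hr
Trapezoidal AUC_0→10.5 (transdermal patch):
  [0→1]: (0.0+17.0)/2 × 1 = 8.5
  [1→5]: (17.0+4.8)/2 × 4 = 43.6
  [5→7]: (4.8+2.4)/2 × 2 = 7.2
  [7→9]: (2.4+1.2)/2 × 2 = 3.6
  [9→10.5]: (1.2+0.7)/2 × 1.5 = 1.425
  Sum = 64.325 µg/L·hr
transdermal patch tail: 0.7/0.352 = 1.989; AUC_ev,0→∞ = 64.325 + 1.989 = 66.314 µg/L·hr
F = (AUC_ev/D_ev)/(AUC_iv/D_iv) = (66.314/10)/(1656.761/5) = 6.6314/331.3522 = 0.0200

F = 0.020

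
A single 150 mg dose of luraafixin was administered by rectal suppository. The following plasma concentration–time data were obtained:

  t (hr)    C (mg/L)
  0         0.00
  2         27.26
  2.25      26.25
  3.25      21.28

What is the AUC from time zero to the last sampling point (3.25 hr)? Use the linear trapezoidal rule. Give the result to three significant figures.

Trapezoidal AUC_0→3.25:
  [0→2]: (0.00+27.26)/2 × 2 = 27.26
  [2→2.25]: (27.26+26.25)/2 × 0.25 = 6.68875
  [2.25→3.25]: (26.25+21.28)/2 × 1 = 23.765
  Sum = 57.71375 mg/L·hr

AUC = 57.7 mg/L·hr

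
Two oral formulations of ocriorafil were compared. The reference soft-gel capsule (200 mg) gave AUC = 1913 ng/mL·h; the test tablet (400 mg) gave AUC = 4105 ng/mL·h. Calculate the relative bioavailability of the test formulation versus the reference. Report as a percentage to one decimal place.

F_rel = (AUC_test/D_test) / (AUC_ref/D_ref)
      = (4105/400) / (1913/200)
      = 10.2625 / 9.565 = 1.0729 = 107.29%

F_rel = 107.3%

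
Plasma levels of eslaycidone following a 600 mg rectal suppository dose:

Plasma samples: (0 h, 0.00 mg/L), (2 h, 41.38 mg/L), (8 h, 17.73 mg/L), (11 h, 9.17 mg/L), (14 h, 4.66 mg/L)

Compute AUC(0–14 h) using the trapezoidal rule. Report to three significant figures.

AUC = 280 mg/L·h

Trapezoidal AUC_0→14:
  [0→2]: (0.00+41.38)/2 × 2 = 41.38
  [2→8]: (41.38+17.73)/2 × 6 = 177.33
  [8→11]: (17.73+9.17)/2 × 3 = 40.35
  [11→14]: (9.17+4.66)/2 × 3 = 20.745
  Sum = 279.805 mg/L·h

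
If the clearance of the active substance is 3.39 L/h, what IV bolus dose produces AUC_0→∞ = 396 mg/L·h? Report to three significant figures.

Dose_iv = CL × AUC_0→∞
     = 3.39 × 396 = 1342.44 mg

Dose = 1340 mg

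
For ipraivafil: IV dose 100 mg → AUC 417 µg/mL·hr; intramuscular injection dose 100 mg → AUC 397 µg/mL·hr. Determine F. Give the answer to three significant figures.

F = 0.952

F = (AUC_ev / D_ev) / (AUC_iv / D_iv)
  = (397/100) / (417/100)
  = 3.97 / 4.17 = 0.9520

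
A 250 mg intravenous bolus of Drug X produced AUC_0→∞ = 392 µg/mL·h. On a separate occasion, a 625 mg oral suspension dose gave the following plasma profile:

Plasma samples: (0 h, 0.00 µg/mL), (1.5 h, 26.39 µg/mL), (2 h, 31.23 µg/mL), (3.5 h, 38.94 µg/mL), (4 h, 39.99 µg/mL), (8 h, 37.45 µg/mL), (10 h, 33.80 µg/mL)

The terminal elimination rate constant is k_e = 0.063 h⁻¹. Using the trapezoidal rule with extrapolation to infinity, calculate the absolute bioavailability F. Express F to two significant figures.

Trapezoidal AUC_0→10 (oral suspension):
  [0→1.5]: (0.00+26.39)/2 × 1.5 = 19.7925
  [1.5→2]: (26.39+31.23)/2 × 0.5 = 14.405
  [2→3.5]: (31.23+38.94)/2 × 1.5 = 52.6275
  [3.5→4]: (38.94+39.99)/2 × 0.5 = 19.7325
  [4→8]: (39.99+37.45)/2 × 4 = 154.88
  [8→10]: (37.45+33.80)/2 × 2 = 71.25
  Sum = 332.6875 µg/mL·h
Tail: C_last/k_e = 33.80/0.063 = 536.508
AUC_0→∞ (oral suspension) = 332.6875 + 536.508 = 869.1955 µg/mL·h
F = (AUC_ev/D_ev)/(AUC_iv/D_iv) = (869.1955/625)/(392/250) = 1.3907128/1.568 = 0.8869

F = 0.89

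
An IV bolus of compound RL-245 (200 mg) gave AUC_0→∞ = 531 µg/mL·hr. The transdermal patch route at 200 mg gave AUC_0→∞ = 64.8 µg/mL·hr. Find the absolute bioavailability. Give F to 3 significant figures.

F = (AUC_ev / D_ev) / (AUC_iv / D_iv)
  = (64.8/200) / (531/200)
  = 0.324 / 2.655 = 0.1220

F = 0.122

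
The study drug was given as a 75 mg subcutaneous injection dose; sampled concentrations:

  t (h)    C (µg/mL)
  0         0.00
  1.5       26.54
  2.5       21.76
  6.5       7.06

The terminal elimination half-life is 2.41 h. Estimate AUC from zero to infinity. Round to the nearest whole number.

Trapezoidal AUC_0→6.5:
  [0→1.5]: (0.00+26.54)/2 × 1.5 = 19.905
  [1.5→2.5]: (26.54+21.76)/2 × 1 = 24.15
  [2.5→6.5]: (21.76+7.06)/2 × 4 = 57.64
  Sum = 101.695 µg/mL·h
k_e = ln2 / t½ = 0.693147 / 2.41 = 0.2876 h^-1
Extrapolated tail: C_last / k_e = 7.06 / 0.2876 = 24.548
AUC_0→∞ = 101.695 + 24.548 = 126.243 µg/mL·h

AUC = 126 µg/mL·h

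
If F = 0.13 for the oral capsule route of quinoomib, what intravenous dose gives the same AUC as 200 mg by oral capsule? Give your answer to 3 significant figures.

Systemic exposure from an extravascular dose = F × D_ev, so the equivalent IV dose is F × D_ev.
D_iv = F × D_ev = 0.13 × 200 = 26 mg

D_iv = 26.0 mg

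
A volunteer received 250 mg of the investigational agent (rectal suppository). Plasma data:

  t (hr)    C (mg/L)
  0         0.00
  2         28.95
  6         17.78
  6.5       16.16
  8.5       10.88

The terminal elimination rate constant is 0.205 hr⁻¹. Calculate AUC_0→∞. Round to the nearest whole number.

AUC = 211 mg/L·hr

Trapezoidal AUC_0→8.5:
  [0→2]: (0.00+28.95)/2 × 2 = 28.95
  [2→6]: (28.95+17.78)/2 × 4 = 93.46
  [6→6.5]: (17.78+16.16)/2 × 0.5 = 8.485
  [6.5→8.5]: (16.16+10.88)/2 × 2 = 27.04
  Sum = 157.935 mg/L·hr
Extrapolated tail: C_last / k_e = 10.88 / 0.205 = 53.073
AUC_0→∞ = 157.935 + 53.073 = 211.008 mg/L·hr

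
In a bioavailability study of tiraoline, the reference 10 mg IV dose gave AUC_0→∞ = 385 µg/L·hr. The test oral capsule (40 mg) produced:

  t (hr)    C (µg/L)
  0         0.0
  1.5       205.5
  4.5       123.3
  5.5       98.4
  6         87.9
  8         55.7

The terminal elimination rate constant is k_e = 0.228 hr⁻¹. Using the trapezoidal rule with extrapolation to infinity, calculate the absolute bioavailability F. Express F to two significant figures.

Trapezoidal AUC_0→8 (oral capsule):
  [0→1.5]: (0.0+205.5)/2 × 1.5 = 154.125
  [1.5→4.5]: (205.5+123.3)/2 × 3 = 493.2
  [4.5→5.5]: (123.3+98.4)/2 × 1 = 110.85
  [5.5→6]: (98.4+87.9)/2 × 0.5 = 46.575
  [6→8]: (87.9+55.7)/2 × 2 = 143.6
  Sum = 948.35 µg/L·hr
Tail: C_last/k_e = 55.7/0.228 = 244.298
AUC_0→∞ (oral capsule) = 948.35 + 244.298 = 1192.648 µg/L·hr
F = (AUC_ev/D_ev)/(AUC_iv/D_iv) = (1192.648/40)/(385/10) = 29.8162/38.5 = 0.7744

F = 0.77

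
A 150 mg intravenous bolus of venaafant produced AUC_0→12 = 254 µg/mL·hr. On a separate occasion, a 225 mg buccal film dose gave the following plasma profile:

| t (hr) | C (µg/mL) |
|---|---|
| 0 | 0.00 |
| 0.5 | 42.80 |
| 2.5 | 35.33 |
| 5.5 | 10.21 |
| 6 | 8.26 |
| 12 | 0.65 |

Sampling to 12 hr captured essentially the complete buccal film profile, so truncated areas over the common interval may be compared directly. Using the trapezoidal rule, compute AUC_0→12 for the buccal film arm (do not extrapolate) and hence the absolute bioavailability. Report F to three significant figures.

Trapezoidal AUC_0→12 (buccal film):
  [0→0.5]: (0.00+42.80)/2 × 0.5 = 10.7
  [0.5→2.5]: (42.80+35.33)/2 × 2 = 78.13
  [2.5→5.5]: (35.33+10.21)/2 × 3 = 68.31
  [5.5→6]: (10.21+8.26)/2 × 0.5 = 4.6175
  [6→12]: (8.26+0.65)/2 × 6 = 26.73
  Sum = 188.4875 µg/mL·hr
F = (AUC_ev/D_ev)/(AUC_iv/D_iv) = (188.4875/225)/(254/150) = 0.837722/1.69333 = 0.4947

F = 0.495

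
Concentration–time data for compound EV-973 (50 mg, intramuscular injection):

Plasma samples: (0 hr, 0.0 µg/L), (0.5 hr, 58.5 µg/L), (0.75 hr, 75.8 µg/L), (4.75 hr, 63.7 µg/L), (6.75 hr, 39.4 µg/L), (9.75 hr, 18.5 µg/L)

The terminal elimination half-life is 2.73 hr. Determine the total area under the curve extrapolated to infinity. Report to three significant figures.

Trapezoidal AUC_0→9.75:
  [0→0.5]: (0.0+58.5)/2 × 0.5 = 14.625
  [0.5→0.75]: (58.5+75.8)/2 × 0.25 = 16.7875
  [0.75→4.75]: (75.8+63.7)/2 × 4 = 279.0
  [4.75→6.75]: (63.7+39.4)/2 × 2 = 103.1
  [6.75→9.75]: (39.4+18.5)/2 × 3 = 86.85
  Sum = 500.3625 µg/L·hr
k_e = ln2 / t½ = 0.693147 / 2.73 = 0.2539 hr^-1
Extrapolated tail: C_last / k_e = 18.5 / 0.2539 = 72.863
AUC_0→∞ = 500.3625 + 72.863 = 573.2255 µg/L·hr

AUC = 573 µg/L·hr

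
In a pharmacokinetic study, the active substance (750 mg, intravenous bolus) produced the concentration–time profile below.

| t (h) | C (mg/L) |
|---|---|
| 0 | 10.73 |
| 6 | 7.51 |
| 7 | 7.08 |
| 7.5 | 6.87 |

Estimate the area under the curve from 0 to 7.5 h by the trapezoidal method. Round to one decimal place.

Trapezoidal AUC_0→7.5:
  [0→6]: (10.73+7.51)/2 × 6 = 54.72
  [6→7]: (7.51+7.08)/2 × 1 = 7.295
  [7→7.5]: (7.08+6.87)/2 × 0.5 = 3.4875
  Sum = 65.5025 mg/L·h

AUC = 65.5 mg/L·h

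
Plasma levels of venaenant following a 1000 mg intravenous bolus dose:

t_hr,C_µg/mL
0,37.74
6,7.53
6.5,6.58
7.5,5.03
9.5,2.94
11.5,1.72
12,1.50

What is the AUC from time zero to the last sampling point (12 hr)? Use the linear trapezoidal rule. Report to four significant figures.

AUC = 158.6 µg/mL·hr

Trapezoidal AUC_0→12:
  [0→6]: (37.74+7.53)/2 × 6 = 135.81
  [6→6.5]: (7.53+6.58)/2 × 0.5 = 3.5275
  [6.5→7.5]: (6.58+5.03)/2 × 1 = 5.805
  [7.5→9.5]: (5.03+2.94)/2 × 2 = 7.97
  [9.5→11.5]: (2.94+1.72)/2 × 2 = 4.66
  [11.5→12]: (1.72+1.50)/2 × 0.5 = 0.805
  Sum = 158.5775 µg/mL·hr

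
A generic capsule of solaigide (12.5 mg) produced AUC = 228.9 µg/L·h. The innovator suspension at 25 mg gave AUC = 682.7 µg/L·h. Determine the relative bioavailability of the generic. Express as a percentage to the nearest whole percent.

F_rel = 67%

F_rel = (AUC_test/D_test) / (AUC_ref/D_ref)
      = (228.9/12.5) / (682.7/25)
      = 18.312 / 27.308 = 0.6706 = 67.06%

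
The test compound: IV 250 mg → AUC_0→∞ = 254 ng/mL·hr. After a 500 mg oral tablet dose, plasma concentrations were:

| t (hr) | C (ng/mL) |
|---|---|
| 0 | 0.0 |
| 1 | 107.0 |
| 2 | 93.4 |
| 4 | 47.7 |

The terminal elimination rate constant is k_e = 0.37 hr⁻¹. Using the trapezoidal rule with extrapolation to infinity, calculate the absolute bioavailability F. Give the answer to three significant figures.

F = 0.834

Trapezoidal AUC_0→4 (oral tablet):
  [0→1]: (0.0+107.0)/2 × 1 = 53.5
  [1→2]: (107.0+93.4)/2 × 1 = 100.2
  [2→4]: (93.4+47.7)/2 × 2 = 141.1
  Sum = 294.8 ng/mL·hr
Tail: C_last/k_e = 47.7/0.37 = 128.919
AUC_0→∞ (oral tablet) = 294.8 + 128.919 = 423.719 ng/mL·hr
F = (AUC_ev/D_ev)/(AUC_iv/D_iv) = (423.719/500)/(254/250) = 0.847438/1.016 = 0.8341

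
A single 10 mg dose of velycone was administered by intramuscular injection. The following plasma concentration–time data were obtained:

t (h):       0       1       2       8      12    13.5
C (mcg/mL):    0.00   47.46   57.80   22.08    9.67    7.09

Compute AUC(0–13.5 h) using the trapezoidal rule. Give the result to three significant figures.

AUC = 392 mcg/mL·h

Trapezoidal AUC_0→13.5:
  [0→1]: (0.00+47.46)/2 × 1 = 23.73
  [1→2]: (47.46+57.80)/2 × 1 = 52.63
  [2→8]: (57.80+22.08)/2 × 6 = 239.64
  [8→12]: (22.08+9.67)/2 × 4 = 63.5
  [12→13.5]: (9.67+7.09)/2 × 1.5 = 12.57
  Sum = 392.07 mcg/mL·h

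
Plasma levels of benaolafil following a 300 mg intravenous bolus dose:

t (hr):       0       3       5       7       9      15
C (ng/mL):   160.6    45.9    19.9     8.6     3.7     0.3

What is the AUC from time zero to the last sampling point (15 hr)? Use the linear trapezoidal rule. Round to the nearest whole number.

Trapezoidal AUC_0→15:
  [0→3]: (160.6+45.9)/2 × 3 = 309.75
  [3→5]: (45.9+19.9)/2 × 2 = 65.8
  [5→7]: (19.9+8.6)/2 × 2 = 28.5
  [7→9]: (8.6+3.7)/2 × 2 = 12.3
  [9→15]: (3.7+0.3)/2 × 6 = 12.0
  Sum = 428.35 ng/mL·hr

AUC = 428 ng/mL·hr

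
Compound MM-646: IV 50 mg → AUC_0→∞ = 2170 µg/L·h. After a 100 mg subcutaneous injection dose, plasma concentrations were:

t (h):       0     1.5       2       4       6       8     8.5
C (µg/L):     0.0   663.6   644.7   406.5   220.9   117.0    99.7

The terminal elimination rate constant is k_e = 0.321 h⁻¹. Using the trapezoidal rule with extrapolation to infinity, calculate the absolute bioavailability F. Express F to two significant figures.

Trapezoidal AUC_0→8.5 (subcutaneous injection):
  [0→1.5]: (0.0+663.6)/2 × 1.5 = 497.7
  [1.5→2]: (663.6+644.7)/2 × 0.5 = 327.075
  [2→4]: (644.7+406.5)/2 × 2 = 1051.2
  [4→6]: (406.5+220.9)/2 × 2 = 627.4
  [6→8]: (220.9+117.0)/2 × 2 = 337.9
  [8→8.5]: (117.0+99.7)/2 × 0.5 = 54.175
  Sum = 2895.45 µg/L·h
Tail: C_last/k_e = 99.7/0.321 = 310.592
AUC_0→∞ (subcutaneous injection) = 2895.45 + 310.592 = 3206.042 µg/L·h
F = (AUC_ev/D_ev)/(AUC_iv/D_iv) = (3206.042/100)/(2170/50) = 32.06042/43.4 = 0.7387

F = 0.74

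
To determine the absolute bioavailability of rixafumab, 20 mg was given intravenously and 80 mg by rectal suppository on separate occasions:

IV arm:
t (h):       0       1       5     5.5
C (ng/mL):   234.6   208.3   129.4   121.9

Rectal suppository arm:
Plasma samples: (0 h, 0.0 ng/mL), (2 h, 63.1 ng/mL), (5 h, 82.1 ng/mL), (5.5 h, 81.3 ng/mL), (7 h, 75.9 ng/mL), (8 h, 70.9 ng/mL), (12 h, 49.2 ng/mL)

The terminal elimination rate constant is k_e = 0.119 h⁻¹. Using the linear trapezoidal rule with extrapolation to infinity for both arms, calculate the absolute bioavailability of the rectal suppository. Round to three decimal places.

F = 0.147

Trapezoidal AUC_0→5.5 (IV):
  [0→1]: (234.6+208.3)/2 × 1 = 221.45
  [1→5]: (208.3+129.4)/2 × 4 = 675.4
  [5→5.5]: (129.4+121.9)/2 × 0.5 = 62.825
  Sum = 959.675 ng/mL·h
IV tail: 121.9/0.119 = 1024.370; AUC_iv,0→∞ = 959.675 + 1024.370 = 1984.045 ng/mL·h
Trapezoidal AUC_0→12 (rectal suppository):
  [0→2]: (0.0+63.1)/2 × 2 = 63.1
  [2→5]: (63.1+82.1)/2 × 3 = 217.8
  [5→5.5]: (82.1+81.3)/2 × 0.5 = 40.85
  [5.5→7]: (81.3+75.9)/2 × 1.5 = 117.9
  [7→8]: (75.9+70.9)/2 × 1 = 73.4
  [8→12]: (70.9+49.2)/2 × 4 = 240.2
  Sum = 753.25 ng/mL·h
rectal suppository tail: 49.2/0.119 = 413.445; AUC_ev,0→∞ = 753.25 + 413.445 = 1166.695 ng/mL·h
F = (AUC_ev/D_ev)/(AUC_iv/D_iv) = (1166.695/80)/(1984.045/20) = 14.5837/99.20225 = 0.1470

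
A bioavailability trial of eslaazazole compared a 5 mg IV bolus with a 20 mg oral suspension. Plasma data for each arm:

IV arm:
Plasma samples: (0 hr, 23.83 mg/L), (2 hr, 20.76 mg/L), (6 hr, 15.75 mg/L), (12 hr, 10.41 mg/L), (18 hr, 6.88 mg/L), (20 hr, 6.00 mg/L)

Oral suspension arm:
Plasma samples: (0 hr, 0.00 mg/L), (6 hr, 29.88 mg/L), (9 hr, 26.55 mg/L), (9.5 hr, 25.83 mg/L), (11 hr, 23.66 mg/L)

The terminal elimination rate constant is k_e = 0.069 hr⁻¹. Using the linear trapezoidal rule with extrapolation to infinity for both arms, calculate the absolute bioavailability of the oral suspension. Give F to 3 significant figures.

Trapezoidal AUC_0→20 (IV):
  [0→2]: (23.83+20.76)/2 × 2 = 44.59
  [2→6]: (20.76+15.75)/2 × 4 = 73.02
  [6→12]: (15.75+10.41)/2 × 6 = 78.48
  [12→18]: (10.41+6.88)/2 × 6 = 51.87
  [18→20]: (6.88+6.00)/2 × 2 = 12.88
  Sum = 260.84 mg/L·hr
IV tail: 6.00/0.069 = 86.957; AUC_iv,0→∞ = 260.84 + 86.957 = 347.797 mg/L·hr
Trapezoidal AUC_0→11 (oral suspension):
  [0→6]: (0.00+29.88)/2 × 6 = 89.64
  [6→9]: (29.88+26.55)/2 × 3 = 84.645
  [9→9.5]: (26.55+25.83)/2 × 0.5 = 13.095
  [9.5→11]: (25.83+23.66)/2 × 1.5 = 37.1175
  Sum = 224.4975 mg/L·hr
oral suspension tail: 23.66/0.069 = 342.899; AUC_ev,0→∞ = 224.4975 + 342.899 = 567.3965 mg/L·hr
F = (AUC_ev/D_ev)/(AUC_iv/D_iv) = (567.3965/20)/(347.797/5) = 28.369825/69.5594 = 0.4079

F = 0.408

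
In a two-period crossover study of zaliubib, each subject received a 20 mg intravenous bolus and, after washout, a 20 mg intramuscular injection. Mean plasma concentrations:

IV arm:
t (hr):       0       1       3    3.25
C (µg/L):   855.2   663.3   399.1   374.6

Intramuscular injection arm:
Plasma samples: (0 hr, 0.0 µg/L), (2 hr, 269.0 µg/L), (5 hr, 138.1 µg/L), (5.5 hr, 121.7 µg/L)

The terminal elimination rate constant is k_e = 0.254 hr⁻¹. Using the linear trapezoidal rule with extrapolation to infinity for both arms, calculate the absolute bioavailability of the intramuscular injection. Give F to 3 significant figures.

F = 0.420

Trapezoidal AUC_0→3.25 (IV):
  [0→1]: (855.2+663.3)/2 × 1 = 759.25
  [1→3]: (663.3+399.1)/2 × 2 = 1062.4
  [3→3.25]: (399.1+374.6)/2 × 0.25 = 96.7125
  Sum = 1918.3625 µg/L·hr
IV tail: 374.6/0.254 = 1474.803; AUC_iv,0→∞ = 1918.3625 + 1474.803 = 3393.1655 µg/L·hr
Trapezoidal AUC_0→5.5 (intramuscular injection):
  [0→2]: (0.0+269.0)/2 × 2 = 269.0
  [2→5]: (269.0+138.1)/2 × 3 = 610.65
  [5→5.5]: (138.1+121.7)/2 × 0.5 = 64.95
  Sum = 944.6 µg/L·hr
intramuscular injection tail: 121.7/0.254 = 479.134; AUC_ev,0→∞ = 944.6 + 479.134 = 1423.734 µg/L·hr
F = (AUC_ev/D_ev)/(AUC_iv/D_iv) = (1423.734/20)/(3393.1655/20) = 71.1867/169.658 = 0.4196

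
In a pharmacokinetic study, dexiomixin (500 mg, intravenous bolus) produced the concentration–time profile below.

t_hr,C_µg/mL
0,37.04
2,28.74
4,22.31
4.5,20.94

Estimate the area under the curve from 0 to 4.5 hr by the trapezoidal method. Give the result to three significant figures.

Trapezoidal AUC_0→4.5:
  [0→2]: (37.04+28.74)/2 × 2 = 65.78
  [2→4]: (28.74+22.31)/2 × 2 = 51.05
  [4→4.5]: (22.31+20.94)/2 × 0.5 = 10.8125
  Sum = 127.6425 µg/mL·hr

AUC = 128 µg/mL·hr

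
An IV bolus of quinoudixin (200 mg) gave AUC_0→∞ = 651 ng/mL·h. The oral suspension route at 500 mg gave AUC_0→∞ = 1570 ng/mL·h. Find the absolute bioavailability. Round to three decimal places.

F = (AUC_ev / D_ev) / (AUC_iv / D_iv)
  = (1570/500) / (651/200)
  = 3.14 / 3.255 = 0.9647

F = 0.965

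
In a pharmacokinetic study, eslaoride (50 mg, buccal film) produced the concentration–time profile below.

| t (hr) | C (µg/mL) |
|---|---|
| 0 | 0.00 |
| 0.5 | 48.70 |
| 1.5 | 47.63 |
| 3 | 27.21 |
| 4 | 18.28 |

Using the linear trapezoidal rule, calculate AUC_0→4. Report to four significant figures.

AUC = 139.2 µg/mL·hr

Trapezoidal AUC_0→4:
  [0→0.5]: (0.00+48.70)/2 × 0.5 = 12.175
  [0.5→1.5]: (48.70+47.63)/2 × 1 = 48.165
  [1.5→3]: (47.63+27.21)/2 × 1.5 = 56.13
  [3→4]: (27.21+18.28)/2 × 1 = 22.745
  Sum = 139.215 µg/mL·hr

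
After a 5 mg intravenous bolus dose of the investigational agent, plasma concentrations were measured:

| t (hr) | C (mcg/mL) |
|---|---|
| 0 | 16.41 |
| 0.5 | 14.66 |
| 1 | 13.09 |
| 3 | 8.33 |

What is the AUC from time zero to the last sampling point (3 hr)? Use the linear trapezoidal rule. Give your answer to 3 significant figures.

Trapezoidal AUC_0→3:
  [0→0.5]: (16.41+14.66)/2 × 0.5 = 7.7675
  [0.5→1]: (14.66+13.09)/2 × 0.5 = 6.9375
  [1→3]: (13.09+8.33)/2 × 2 = 21.42
  Sum = 36.125 mcg/mL·hr

AUC = 36.1 mcg/mL·hr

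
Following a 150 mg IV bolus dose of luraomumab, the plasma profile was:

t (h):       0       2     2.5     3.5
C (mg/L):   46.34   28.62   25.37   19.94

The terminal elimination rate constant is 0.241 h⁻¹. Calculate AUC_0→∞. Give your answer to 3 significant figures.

AUC = 194 mg/L·h

Trapezoidal AUC_0→3.5:
  [0→2]: (46.34+28.62)/2 × 2 = 74.96
  [2→2.5]: (28.62+25.37)/2 × 0.5 = 13.4975
  [2.5→3.5]: (25.37+19.94)/2 × 1 = 22.655
  Sum = 111.1125 mg/L·h
Extrapolated tail: C_last / k_e = 19.94 / 0.241 = 82.739
AUC_0→∞ = 111.1125 + 82.739 = 193.8515 mg/L·h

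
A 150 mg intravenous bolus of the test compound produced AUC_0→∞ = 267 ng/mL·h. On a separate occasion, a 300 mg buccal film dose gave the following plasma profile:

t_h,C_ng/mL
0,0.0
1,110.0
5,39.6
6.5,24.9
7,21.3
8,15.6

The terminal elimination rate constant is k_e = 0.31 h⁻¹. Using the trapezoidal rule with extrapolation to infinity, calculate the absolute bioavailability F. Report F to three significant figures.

F = 0.904

Trapezoidal AUC_0→8 (buccal film):
  [0→1]: (0.0+110.0)/2 × 1 = 55.0
  [1→5]: (110.0+39.6)/2 × 4 = 299.2
  [5→6.5]: (39.6+24.9)/2 × 1.5 = 48.375
  [6.5→7]: (24.9+21.3)/2 × 0.5 = 11.55
  [7→8]: (21.3+15.6)/2 × 1 = 18.45
  Sum = 432.575 ng/mL·h
Tail: C_last/k_e = 15.6/0.31 = 50.323
AUC_0→∞ (buccal film) = 432.575 + 50.323 = 482.898 ng/mL·h
F = (AUC_ev/D_ev)/(AUC_iv/D_iv) = (482.898/300)/(267/150) = 1.60966/1.78 = 0.9043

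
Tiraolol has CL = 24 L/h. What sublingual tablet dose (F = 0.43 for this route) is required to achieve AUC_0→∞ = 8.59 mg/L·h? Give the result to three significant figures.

Dose = CL × AUC_0→∞ / F
     = 24 × 8.59 / 0.43 = 479.442 mg

Dose = 479 mg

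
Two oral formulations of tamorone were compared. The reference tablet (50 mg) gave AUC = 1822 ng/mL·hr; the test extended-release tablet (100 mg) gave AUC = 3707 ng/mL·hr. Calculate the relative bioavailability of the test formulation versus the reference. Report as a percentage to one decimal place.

F_rel = 101.7%

F_rel = (AUC_test/D_test) / (AUC_ref/D_ref)
      = (3707/100) / (1822/50)
      = 37.07 / 36.44 = 1.0173 = 101.73%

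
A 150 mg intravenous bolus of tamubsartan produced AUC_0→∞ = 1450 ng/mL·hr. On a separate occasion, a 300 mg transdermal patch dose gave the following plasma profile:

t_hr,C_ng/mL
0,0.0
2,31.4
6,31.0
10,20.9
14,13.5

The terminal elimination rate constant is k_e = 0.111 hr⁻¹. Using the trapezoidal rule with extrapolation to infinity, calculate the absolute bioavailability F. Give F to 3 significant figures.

Trapezoidal AUC_0→14 (transdermal patch):
  [0→2]: (0.0+31.4)/2 × 2 = 31.4
  [2→6]: (31.4+31.0)/2 × 4 = 124.8
  [6→10]: (31.0+20.9)/2 × 4 = 103.8
  [10→14]: (20.9+13.5)/2 × 4 = 68.8
  Sum = 328.8 ng/mL·hr
Tail: C_last/k_e = 13.5/0.111 = 121.622
AUC_0→∞ (transdermal patch) = 328.8 + 121.622 = 450.422 ng/mL·hr
F = (AUC_ev/D_ev)/(AUC_iv/D_iv) = (450.422/300)/(1450/150) = 1.50141/9.66667 = 0.1553

F = 0.155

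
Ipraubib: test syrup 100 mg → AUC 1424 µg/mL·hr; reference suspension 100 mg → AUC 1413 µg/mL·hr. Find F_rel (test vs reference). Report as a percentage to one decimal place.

F_rel = 100.8%

F_rel = (AUC_test/D_test) / (AUC_ref/D_ref)
      = (1424/100) / (1413/100)
      = 14.24 / 14.13 = 1.0078 = 100.78%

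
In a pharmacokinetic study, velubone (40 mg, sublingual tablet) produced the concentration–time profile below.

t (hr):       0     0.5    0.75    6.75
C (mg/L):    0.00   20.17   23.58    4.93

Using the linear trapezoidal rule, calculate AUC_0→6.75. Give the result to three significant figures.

Trapezoidal AUC_0→6.75:
  [0→0.5]: (0.00+20.17)/2 × 0.5 = 5.0425
  [0.5→0.75]: (20.17+23.58)/2 × 0.25 = 5.46875
  [0.75→6.75]: (23.58+4.93)/2 × 6 = 85.53
  Sum = 96.04125 mg/L·hr

AUC = 96.0 mg/L·hr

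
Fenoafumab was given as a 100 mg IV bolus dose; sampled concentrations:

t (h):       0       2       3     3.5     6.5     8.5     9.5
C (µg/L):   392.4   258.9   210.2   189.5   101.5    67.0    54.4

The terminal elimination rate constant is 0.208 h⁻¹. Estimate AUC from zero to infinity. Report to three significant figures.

AUC = 1910 µg/L·h

Trapezoidal AUC_0→9.5:
  [0→2]: (392.4+258.9)/2 × 2 = 651.3
  [2→3]: (258.9+210.2)/2 × 1 = 234.55
  [3→3.5]: (210.2+189.5)/2 × 0.5 = 99.925
  [3.5→6.5]: (189.5+101.5)/2 × 3 = 436.5
  [6.5→8.5]: (101.5+67.0)/2 × 2 = 168.5
  [8.5→9.5]: (67.0+54.4)/2 × 1 = 60.7
  Sum = 1651.475 µg/L·h
Extrapolated tail: C_last / k_e = 54.4 / 0.208 = 261.538
AUC_0→∞ = 1651.475 + 261.538 = 1913.013 µg/L·h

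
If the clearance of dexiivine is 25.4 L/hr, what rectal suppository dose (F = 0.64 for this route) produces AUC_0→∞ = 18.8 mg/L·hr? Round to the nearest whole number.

Dose = CL × AUC_0→∞ / F
     = 25.4 × 18.8 / 0.64 = 746.125 mg

Dose = 746 mg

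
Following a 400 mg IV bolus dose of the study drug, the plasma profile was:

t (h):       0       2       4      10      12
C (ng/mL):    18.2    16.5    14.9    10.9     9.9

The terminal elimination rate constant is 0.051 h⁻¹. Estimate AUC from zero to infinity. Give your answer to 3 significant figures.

AUC = 358 ng/mL·h

Trapezoidal AUC_0→12:
  [0→2]: (18.2+16.5)/2 × 2 = 34.7
  [2→4]: (16.5+14.9)/2 × 2 = 31.4
  [4→10]: (14.9+10.9)/2 × 6 = 77.4
  [10→12]: (10.9+9.9)/2 × 2 = 20.8
  Sum = 164.3 ng/mL·h
Extrapolated tail: C_last / k_e = 9.9 / 0.051 = 194.118
AUC_0→∞ = 164.3 + 194.118 = 358.418 ng/mL·h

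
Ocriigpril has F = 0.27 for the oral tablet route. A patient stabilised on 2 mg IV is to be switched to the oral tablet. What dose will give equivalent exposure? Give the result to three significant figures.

For equal systemic exposure: F × D_ev = D_iv
D_ev = D_iv / F = 2 / 0.27 = 7.40741 mg

D_oral = 7.41 mg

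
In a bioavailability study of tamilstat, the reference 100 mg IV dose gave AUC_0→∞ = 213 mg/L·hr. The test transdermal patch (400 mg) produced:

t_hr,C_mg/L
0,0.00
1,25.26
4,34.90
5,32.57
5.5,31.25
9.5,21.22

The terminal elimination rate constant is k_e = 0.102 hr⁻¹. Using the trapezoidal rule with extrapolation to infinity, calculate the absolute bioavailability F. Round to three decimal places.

Trapezoidal AUC_0→9.5 (transdermal patch):
  [0→1]: (0.00+25.26)/2 × 1 = 12.63
  [1→4]: (25.26+34.90)/2 × 3 = 90.24
  [4→5]: (34.90+32.57)/2 × 1 = 33.735
  [5→5.5]: (32.57+31.25)/2 × 0.5 = 15.955
  [5.5→9.5]: (31.25+21.22)/2 × 4 = 104.94
  Sum = 257.5 mg/L·hr
Tail: C_last/k_e = 21.22/0.102 = 208.039
AUC_0→∞ (transdermal patch) = 257.5 + 208.039 = 465.539 mg/L·hr
F = (AUC_ev/D_ev)/(AUC_iv/D_iv) = (465.539/400)/(213/100) = 1.1638475/2.13 = 0.5464

F = 0.546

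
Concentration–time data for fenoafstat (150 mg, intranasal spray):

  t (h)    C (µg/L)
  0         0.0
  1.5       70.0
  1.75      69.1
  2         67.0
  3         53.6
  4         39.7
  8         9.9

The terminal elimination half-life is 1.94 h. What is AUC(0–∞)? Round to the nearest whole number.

AUC = 321 µg/L·h

Trapezoidal AUC_0→8:
  [0→1.5]: (0.0+70.0)/2 × 1.5 = 52.5
  [1.5→1.75]: (70.0+69.1)/2 × 0.25 = 17.3875
  [1.75→2]: (69.1+67.0)/2 × 0.25 = 17.0125
  [2→3]: (67.0+53.6)/2 × 1 = 60.3
  [3→4]: (53.6+39.7)/2 × 1 = 46.65
  [4→8]: (39.7+9.9)/2 × 4 = 99.2
  Sum = 293.05 µg/L·h
k_e = ln2 / t½ = 0.693147 / 1.94 = 0.3573 h^-1
Extrapolated tail: C_last / k_e = 9.9 / 0.3573 = 27.708
AUC_0→∞ = 293.05 + 27.708 = 320.758 µg/L·h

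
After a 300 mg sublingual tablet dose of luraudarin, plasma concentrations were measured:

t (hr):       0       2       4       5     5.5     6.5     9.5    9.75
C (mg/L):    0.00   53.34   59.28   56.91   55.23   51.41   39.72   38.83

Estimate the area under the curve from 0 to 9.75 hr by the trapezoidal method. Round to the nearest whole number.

AUC = 452 mg/L·hr

Trapezoidal AUC_0→9.75:
  [0→2]: (0.00+53.34)/2 × 2 = 53.34
  [2→4]: (53.34+59.28)/2 × 2 = 112.62
  [4→5]: (59.28+56.91)/2 × 1 = 58.095
  [5→5.5]: (56.91+55.23)/2 × 0.5 = 28.035
  [5.5→6.5]: (55.23+51.41)/2 × 1 = 53.32
  [6.5→9.5]: (51.41+39.72)/2 × 3 = 136.695
  [9.5→9.75]: (39.72+38.83)/2 × 0.25 = 9.81875
  Sum = 451.92375 mg/L·hr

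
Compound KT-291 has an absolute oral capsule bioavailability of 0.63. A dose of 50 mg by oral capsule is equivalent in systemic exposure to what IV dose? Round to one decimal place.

D_iv = 31.5 mg

Systemic exposure from an extravascular dose = F × D_ev, so the equivalent IV dose is F × D_ev.
D_iv = F × D_ev = 0.63 × 50 = 31.5 mg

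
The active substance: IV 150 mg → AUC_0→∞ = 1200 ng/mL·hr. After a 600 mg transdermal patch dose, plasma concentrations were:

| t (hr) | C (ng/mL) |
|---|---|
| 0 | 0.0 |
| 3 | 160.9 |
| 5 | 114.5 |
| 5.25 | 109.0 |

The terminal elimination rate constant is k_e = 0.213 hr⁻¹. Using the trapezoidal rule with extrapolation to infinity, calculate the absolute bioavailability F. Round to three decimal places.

Trapezoidal AUC_0→5.25 (transdermal patch):
  [0→3]: (0.0+160.9)/2 × 3 = 241.35
  [3→5]: (160.9+114.5)/2 × 2 = 275.4
  [5→5.25]: (114.5+109.0)/2 × 0.25 = 27.9375
  Sum = 544.6875 ng/mL·hr
Tail: C_last/k_e = 109.0/0.213 = 511.737
AUC_0→∞ (transdermal patch) = 544.6875 + 511.737 = 1056.4245 ng/mL·hr
F = (AUC_ev/D_ev)/(AUC_iv/D_iv) = (1056.4245/600)/(1200/150) = 1.7607075/8 = 0.2201

F = 0.220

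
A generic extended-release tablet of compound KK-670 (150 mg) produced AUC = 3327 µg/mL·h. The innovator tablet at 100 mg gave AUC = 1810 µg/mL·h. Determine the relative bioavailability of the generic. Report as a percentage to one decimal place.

F_rel = (AUC_test/D_test) / (AUC_ref/D_ref)
      = (3327/150) / (1810/100)
      = 22.18 / 18.1 = 1.2254 = 122.54%

F_rel = 122.5%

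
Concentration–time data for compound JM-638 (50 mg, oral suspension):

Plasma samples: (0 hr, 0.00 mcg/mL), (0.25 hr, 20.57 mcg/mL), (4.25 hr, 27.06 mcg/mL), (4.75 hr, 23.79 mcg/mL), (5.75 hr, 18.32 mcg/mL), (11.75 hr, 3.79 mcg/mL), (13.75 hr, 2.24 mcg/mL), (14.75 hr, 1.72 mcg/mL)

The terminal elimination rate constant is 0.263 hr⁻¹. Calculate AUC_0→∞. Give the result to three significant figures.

AUC = 212 mcg/mL·hr

Trapezoidal AUC_0→14.75:
  [0→0.25]: (0.00+20.57)/2 × 0.25 = 2.57125
  [0.25→4.25]: (20.57+27.06)/2 × 4 = 95.26
  [4.25→4.75]: (27.06+23.79)/2 × 0.5 = 12.7125
  [4.75→5.75]: (23.79+18.32)/2 × 1 = 21.055
  [5.75→11.75]: (18.32+3.79)/2 × 6 = 66.33
  [11.75→13.75]: (3.79+2.24)/2 × 2 = 6.03
  [13.75→14.75]: (2.24+1.72)/2 × 1 = 1.98
  Sum = 205.93875 mcg/mL·hr
Extrapolated tail: C_last / k_e = 1.72 / 0.263 = 6.540
AUC_0→∞ = 205.93875 + 6.540 = 212.47875 mcg/mL·hr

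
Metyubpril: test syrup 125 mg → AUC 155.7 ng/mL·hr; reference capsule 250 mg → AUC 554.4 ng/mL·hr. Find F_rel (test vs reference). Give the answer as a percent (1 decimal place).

F_rel = (AUC_test/D_test) / (AUC_ref/D_ref)
      = (155.7/125) / (554.4/250)
      = 1.2456 / 2.2176 = 0.5617 = 56.17%

F_rel = 56.2%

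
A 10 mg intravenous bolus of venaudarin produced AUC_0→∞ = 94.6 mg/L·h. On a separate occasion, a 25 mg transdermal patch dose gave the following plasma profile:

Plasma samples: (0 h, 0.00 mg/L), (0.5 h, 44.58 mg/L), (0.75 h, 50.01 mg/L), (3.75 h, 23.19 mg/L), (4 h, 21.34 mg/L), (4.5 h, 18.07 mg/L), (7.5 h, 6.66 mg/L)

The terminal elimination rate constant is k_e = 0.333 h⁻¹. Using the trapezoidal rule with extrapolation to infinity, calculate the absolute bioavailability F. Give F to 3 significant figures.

Trapezoidal AUC_0→7.5 (transdermal patch):
  [0→0.5]: (0.00+44.58)/2 × 0.5 = 11.145
  [0.5→0.75]: (44.58+50.01)/2 × 0.25 = 11.82375
  [0.75→3.75]: (50.01+23.19)/2 × 3 = 109.8
  [3.75→4]: (23.19+21.34)/2 × 0.25 = 5.56625
  [4→4.5]: (21.34+18.07)/2 × 0.5 = 9.8525
  [4.5→7.5]: (18.07+6.66)/2 × 3 = 37.095
  Sum = 185.2825 mg/L·h
Tail: C_last/k_e = 6.66/0.333 = 20.000
AUC_0→∞ (transdermal patch) = 185.2825 + 20.000 = 205.2825 mg/L·h
F = (AUC_ev/D_ev)/(AUC_iv/D_iv) = (205.2825/25)/(94.6/10) = 8.2113/9.46 = 0.8680

F = 0.868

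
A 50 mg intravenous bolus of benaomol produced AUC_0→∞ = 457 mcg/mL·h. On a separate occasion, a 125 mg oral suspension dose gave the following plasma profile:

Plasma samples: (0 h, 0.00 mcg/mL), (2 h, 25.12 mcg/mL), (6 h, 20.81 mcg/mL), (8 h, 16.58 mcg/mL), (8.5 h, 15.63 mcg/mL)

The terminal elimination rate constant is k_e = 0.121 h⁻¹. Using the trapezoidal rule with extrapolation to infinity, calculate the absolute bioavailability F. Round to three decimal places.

Trapezoidal AUC_0→8.5 (oral suspension):
  [0→2]: (0.00+25.12)/2 × 2 = 25.12
  [2→6]: (25.12+20.81)/2 × 4 = 91.86
  [6→8]: (20.81+16.58)/2 × 2 = 37.39
  [8→8.5]: (16.58+15.63)/2 × 0.5 = 8.0525
  Sum = 162.4225 mcg/mL·h
Tail: C_last/k_e = 15.63/0.121 = 129.174
AUC_0→∞ (oral suspension) = 162.4225 + 129.174 = 291.5965 mcg/mL·h
F = (AUC_ev/D_ev)/(AUC_iv/D_iv) = (291.5965/125)/(457/50) = 2.332772/9.14 = 0.2552

F = 0.255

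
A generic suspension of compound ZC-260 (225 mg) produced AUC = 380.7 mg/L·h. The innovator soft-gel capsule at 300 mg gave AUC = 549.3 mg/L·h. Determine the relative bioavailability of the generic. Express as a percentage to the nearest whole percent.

F_rel = (AUC_test/D_test) / (AUC_ref/D_ref)
      = (380.7/225) / (549.3/300)
      = 1.692 / 1.831 = 0.9241 = 92.41%

F_rel = 92%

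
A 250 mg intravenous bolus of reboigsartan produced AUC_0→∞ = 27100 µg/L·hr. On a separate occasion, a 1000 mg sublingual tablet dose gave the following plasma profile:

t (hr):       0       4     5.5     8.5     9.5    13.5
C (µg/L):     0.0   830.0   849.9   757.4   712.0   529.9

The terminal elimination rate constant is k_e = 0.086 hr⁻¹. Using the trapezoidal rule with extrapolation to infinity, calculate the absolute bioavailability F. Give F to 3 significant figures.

F = 0.136

Trapezoidal AUC_0→13.5 (sublingual tablet):
  [0→4]: (0.0+830.0)/2 × 4 = 1660.0
  [4→5.5]: (830.0+849.9)/2 × 1.5 = 1259.925
  [5.5→8.5]: (849.9+757.4)/2 × 3 = 2410.95
  [8.5→9.5]: (757.4+712.0)/2 × 1 = 734.7
  [9.5→13.5]: (712.0+529.9)/2 × 4 = 2483.8
  Sum = 8549.375 µg/L·hr
Tail: C_last/k_e = 529.9/0.086 = 6161.628
AUC_0→∞ (sublingual tablet) = 8549.375 + 6161.628 = 14711.003 µg/L·hr
F = (AUC_ev/D_ev)/(AUC_iv/D_iv) = (14711.003/1000)/(27100/250) = 14.711003/108.4 = 0.1357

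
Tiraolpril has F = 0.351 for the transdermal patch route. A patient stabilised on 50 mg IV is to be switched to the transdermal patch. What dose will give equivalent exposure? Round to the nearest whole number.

D_transdermal = 142 mg

For equal systemic exposure: F × D_ev = D_iv
D_ev = D_iv / F = 50 / 0.351 = 142.45 mg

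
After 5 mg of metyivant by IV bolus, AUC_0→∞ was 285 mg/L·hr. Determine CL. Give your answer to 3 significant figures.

CL = Dose_iv / AUC_0→∞
   = 5 / 285 = 0.0175439 L/hr

CL = 0.0175 L/hr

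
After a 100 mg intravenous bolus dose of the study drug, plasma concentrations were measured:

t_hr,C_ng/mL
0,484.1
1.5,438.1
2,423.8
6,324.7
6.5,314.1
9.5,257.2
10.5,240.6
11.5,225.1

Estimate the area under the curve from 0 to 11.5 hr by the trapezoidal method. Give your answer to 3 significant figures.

AUC = 3900 ng/mL·hr

Trapezoidal AUC_0→11.5:
  [0→1.5]: (484.1+438.1)/2 × 1.5 = 691.65
  [1.5→2]: (438.1+423.8)/2 × 0.5 = 215.475
  [2→6]: (423.8+324.7)/2 × 4 = 1497.0
  [6→6.5]: (324.7+314.1)/2 × 0.5 = 159.7
  [6.5→9.5]: (314.1+257.2)/2 × 3 = 856.95
  [9.5→10.5]: (257.2+240.6)/2 × 1 = 248.9
  [10.5→11.5]: (240.6+225.1)/2 × 1 = 232.85
  Sum = 3902.525 ng/mL·hr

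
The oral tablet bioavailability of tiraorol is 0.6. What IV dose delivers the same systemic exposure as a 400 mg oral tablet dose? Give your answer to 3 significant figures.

D_iv = 240 mg

Systemic exposure from an extravascular dose = F × D_ev, so the equivalent IV dose is F × D_ev.
D_iv = F × D_ev = 0.6 × 400 = 240 mg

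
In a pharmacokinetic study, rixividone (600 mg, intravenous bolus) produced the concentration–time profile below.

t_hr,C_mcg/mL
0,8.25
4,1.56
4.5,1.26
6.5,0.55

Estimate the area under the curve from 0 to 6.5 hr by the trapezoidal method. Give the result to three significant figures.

Trapezoidal AUC_0→6.5:
  [0→4]: (8.25+1.56)/2 × 4 = 19.62
  [4→4.5]: (1.56+1.26)/2 × 0.5 = 0.705
  [4.5→6.5]: (1.26+0.55)/2 × 2 = 1.81
  Sum = 22.135 mcg/mL·hr

AUC = 22.1 mcg/mL·hr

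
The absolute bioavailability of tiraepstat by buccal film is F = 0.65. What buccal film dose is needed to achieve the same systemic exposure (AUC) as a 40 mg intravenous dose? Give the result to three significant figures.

For equal systemic exposure: F × D_ev = D_iv
D_ev = D_iv / F = 40 / 0.65 = 61.5385 mg

D_buccal = 61.5 mg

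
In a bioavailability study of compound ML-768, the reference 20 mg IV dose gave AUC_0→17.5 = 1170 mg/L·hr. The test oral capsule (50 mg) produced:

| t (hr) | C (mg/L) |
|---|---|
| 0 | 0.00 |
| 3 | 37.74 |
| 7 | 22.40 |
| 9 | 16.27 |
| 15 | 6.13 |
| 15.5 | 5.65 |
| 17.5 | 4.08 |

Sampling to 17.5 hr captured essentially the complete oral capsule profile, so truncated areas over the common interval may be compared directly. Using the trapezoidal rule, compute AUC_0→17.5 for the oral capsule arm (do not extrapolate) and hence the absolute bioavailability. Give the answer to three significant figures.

Trapezoidal AUC_0→17.5 (oral capsule):
  [0→3]: (0.00+37.74)/2 × 3 = 56.61
  [3→7]: (37.74+22.40)/2 × 4 = 120.28
  [7→9]: (22.40+16.27)/2 × 2 = 38.67
  [9→15]: (16.27+6.13)/2 × 6 = 67.2
  [15→15.5]: (6.13+5.65)/2 × 0.5 = 2.945
  [15.5→17.5]: (5.65+4.08)/2 × 2 = 9.73
  Sum = 295.435 mg/L·hr
F = (AUC_ev/D_ev)/(AUC_iv/D_iv) = (295.435/50)/(1170/20) = 5.9087/58.5 = 0.1010

F = 0.101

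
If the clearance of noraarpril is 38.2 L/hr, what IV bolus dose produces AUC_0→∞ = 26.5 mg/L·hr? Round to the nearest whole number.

Dose = 1012 mg

Dose_iv = CL × AUC_0→∞
     = 38.2 × 26.5 = 1012.3 mg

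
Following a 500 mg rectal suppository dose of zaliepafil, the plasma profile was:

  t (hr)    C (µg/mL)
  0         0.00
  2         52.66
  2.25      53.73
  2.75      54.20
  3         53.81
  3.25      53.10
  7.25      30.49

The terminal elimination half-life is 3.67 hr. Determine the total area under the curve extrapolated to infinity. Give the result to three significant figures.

Trapezoidal AUC_0→7.25:
  [0→2]: (0.00+52.66)/2 × 2 = 52.66
  [2→2.25]: (52.66+53.73)/2 × 0.25 = 13.29875
  [2.25→2.75]: (53.73+54.20)/2 × 0.5 = 26.9825
  [2.75→3]: (54.20+53.81)/2 × 0.25 = 13.50125
  [3→3.25]: (53.81+53.10)/2 × 0.25 = 13.36375
  [3.25→7.25]: (53.10+30.49)/2 × 4 = 167.18
  Sum = 286.98625 µg/mL·hr
k_e = ln2 / t½ = 0.693147 / 3.67 = 0.1889 hr^-1
Extrapolated tail: C_last / k_e = 30.49 / 0.1889 = 161.408
AUC_0→∞ = 286.98625 + 161.408 = 448.39425 µg/mL·hr

AUC = 448 µg/mL·hr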